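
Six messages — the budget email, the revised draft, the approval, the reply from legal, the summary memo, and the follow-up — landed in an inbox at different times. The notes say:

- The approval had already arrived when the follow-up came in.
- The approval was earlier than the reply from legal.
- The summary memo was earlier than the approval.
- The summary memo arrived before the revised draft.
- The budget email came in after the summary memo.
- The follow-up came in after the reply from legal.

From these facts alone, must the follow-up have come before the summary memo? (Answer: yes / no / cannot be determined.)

Tracing the constraints gives the summary memo → the approval → the follow-up, so the summary memo must come before the follow-up.
That means the follow-up cannot be before the summary memo.

no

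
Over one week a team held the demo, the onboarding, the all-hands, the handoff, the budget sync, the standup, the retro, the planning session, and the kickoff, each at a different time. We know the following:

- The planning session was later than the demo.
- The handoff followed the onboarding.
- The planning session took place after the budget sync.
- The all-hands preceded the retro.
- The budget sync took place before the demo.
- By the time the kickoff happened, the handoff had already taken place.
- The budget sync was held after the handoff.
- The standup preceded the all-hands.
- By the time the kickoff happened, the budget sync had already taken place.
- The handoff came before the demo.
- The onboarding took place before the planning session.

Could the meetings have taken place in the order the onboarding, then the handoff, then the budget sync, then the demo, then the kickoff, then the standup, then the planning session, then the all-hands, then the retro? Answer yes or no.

Check each stated constraint against the proposed order — e.g. the budget sync is ahead of the planning session; the onboarding is ahead of the planning session. Every pair is in the required order; nothing is violated.

yes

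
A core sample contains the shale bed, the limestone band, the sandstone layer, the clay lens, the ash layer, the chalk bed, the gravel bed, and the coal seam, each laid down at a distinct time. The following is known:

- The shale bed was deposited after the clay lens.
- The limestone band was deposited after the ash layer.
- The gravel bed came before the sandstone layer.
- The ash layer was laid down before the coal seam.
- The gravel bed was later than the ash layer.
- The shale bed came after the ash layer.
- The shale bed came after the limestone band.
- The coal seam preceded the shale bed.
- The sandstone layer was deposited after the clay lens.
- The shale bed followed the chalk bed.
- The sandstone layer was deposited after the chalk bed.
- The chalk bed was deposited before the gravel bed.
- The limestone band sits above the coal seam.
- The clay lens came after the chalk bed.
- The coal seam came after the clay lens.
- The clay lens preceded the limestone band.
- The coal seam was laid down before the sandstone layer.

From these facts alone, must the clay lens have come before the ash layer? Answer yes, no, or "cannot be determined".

cannot be determined

No chain of stated constraints runs from the clay lens to the ash layer, and none runs from the ash layer to the clay lens either.
So the relative order of the clay lens and the ash layer is not fixed by the given facts.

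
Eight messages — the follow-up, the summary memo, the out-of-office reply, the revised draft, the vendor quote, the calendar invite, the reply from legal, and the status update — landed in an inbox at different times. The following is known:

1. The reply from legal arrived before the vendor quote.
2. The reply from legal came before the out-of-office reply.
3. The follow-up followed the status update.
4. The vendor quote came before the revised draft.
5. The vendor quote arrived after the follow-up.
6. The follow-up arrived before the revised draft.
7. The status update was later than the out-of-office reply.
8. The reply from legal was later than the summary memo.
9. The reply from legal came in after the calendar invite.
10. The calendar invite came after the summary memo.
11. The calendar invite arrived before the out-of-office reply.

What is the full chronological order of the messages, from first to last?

The constraints fix every adjacent pair, so only one ordering works:
the summary memo → the calendar invite → the reply from legal → the out-of-office reply → the status update → the follow-up → the vendor quote → the revised draft.

the summary memo, the calendar invite, the reply from legal, the out-of-office reply, the status update, the follow-up, the vendor quote, the revised draft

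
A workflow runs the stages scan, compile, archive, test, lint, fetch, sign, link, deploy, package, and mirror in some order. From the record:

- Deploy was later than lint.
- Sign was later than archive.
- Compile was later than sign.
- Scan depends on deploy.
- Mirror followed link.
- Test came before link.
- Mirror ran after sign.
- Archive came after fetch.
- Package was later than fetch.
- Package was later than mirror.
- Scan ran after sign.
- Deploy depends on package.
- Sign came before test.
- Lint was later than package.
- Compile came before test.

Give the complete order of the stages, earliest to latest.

The constraints fix every adjacent pair, so only one ordering works:
fetch → archive → sign → compile → test → link → mirror → package → lint → deploy → scan.

fetch, archive, sign, compile, test, link, mirror, package, lint, deploy, scan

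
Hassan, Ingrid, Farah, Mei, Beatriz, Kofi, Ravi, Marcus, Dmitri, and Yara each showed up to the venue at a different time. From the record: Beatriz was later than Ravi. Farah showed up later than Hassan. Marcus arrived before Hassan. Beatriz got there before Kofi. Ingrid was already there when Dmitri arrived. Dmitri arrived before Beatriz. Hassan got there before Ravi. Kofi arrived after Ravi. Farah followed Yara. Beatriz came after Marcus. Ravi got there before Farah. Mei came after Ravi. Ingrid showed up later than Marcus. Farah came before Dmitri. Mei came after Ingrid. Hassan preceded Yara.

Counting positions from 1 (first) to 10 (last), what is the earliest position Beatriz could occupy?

8

Dmitri, Farah, Hassan, Ingrid, Marcus, Ravi, and Yara must all come before Beatriz — 7 forced predecessors.
Nothing else is forced ahead of Beatriz, so their earliest slot is position 7 + 1 = 8.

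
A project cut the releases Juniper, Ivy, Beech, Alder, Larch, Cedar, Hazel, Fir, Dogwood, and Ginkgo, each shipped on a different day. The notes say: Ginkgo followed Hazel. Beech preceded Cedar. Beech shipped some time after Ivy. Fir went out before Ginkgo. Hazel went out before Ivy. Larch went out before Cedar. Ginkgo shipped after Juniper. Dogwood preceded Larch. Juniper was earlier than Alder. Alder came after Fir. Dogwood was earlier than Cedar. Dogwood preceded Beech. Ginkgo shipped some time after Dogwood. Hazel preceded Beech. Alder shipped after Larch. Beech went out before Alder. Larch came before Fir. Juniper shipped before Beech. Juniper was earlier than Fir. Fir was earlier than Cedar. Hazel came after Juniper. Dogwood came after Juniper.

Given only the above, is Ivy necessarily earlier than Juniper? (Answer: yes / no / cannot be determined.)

no

Tracing the constraints gives Juniper → Hazel → Ivy, so Juniper must come before Ivy.
That means Ivy cannot be before Juniper.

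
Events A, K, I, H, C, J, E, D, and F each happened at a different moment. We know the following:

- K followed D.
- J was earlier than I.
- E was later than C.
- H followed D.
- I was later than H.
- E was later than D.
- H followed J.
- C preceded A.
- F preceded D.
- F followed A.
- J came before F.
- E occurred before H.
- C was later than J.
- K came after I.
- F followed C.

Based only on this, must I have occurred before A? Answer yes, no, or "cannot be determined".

Tracing the constraints gives A → F → D → H → I, so A must come before I.
That means I cannot be before A.

no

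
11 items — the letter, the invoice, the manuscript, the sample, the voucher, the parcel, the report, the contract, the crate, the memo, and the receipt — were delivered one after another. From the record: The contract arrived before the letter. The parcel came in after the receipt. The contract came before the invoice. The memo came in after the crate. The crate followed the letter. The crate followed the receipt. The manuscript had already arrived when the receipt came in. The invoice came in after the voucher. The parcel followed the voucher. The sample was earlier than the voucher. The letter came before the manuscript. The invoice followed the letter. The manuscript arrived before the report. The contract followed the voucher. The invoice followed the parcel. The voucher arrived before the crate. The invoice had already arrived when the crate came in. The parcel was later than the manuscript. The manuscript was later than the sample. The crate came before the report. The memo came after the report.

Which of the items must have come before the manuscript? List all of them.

Directly stated before the manuscript: the letter and the sample.
The contract reaches the manuscript via the contract → the letter → the manuscript.
The voucher reaches the manuscript via the voucher → the contract → the letter → the manuscript.
No chain forces the invoice (or any of the others) ahead of the manuscript.

the contract, the letter, the sample, the voucher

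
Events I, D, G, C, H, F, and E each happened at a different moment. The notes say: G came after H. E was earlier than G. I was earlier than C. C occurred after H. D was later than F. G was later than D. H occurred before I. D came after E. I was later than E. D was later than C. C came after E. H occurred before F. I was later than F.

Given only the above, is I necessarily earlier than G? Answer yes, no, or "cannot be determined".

yes

Chain the constraints: I → C → D → G. Each link is directly stated, so I comes before G.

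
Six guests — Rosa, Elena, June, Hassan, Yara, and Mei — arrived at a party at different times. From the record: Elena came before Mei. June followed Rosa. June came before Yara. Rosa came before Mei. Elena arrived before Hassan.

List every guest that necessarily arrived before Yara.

Directly stated before Yara: June.
Rosa reaches Yara via Rosa → June → Yara.
No chain forces Elena (or any of the others) ahead of Yara.

June, Rosa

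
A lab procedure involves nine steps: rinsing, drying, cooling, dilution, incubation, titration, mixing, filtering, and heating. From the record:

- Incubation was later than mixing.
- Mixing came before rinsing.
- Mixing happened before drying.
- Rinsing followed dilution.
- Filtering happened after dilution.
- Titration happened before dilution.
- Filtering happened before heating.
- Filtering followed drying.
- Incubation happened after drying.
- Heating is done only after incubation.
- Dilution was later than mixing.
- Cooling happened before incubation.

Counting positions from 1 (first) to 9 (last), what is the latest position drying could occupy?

Drying must come before filtering, heating, and incubation — 3 steps forced after it.
Everything else can be placed before drying in some valid order, so drying can sit as late as position 9 − 3 = 6.

6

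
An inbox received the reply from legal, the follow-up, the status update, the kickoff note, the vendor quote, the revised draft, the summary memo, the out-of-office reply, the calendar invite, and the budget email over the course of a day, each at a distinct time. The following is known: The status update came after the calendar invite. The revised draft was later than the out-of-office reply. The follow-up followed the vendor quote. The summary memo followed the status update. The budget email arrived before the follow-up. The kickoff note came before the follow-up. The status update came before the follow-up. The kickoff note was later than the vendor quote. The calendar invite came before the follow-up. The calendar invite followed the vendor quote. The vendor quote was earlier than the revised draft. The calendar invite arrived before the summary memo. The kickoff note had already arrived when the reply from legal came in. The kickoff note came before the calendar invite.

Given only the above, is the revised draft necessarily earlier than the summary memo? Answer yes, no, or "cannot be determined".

cannot be determined

No chain of stated constraints runs from the revised draft to the summary memo, and none runs from the summary memo to the revised draft either.
So the relative order of the revised draft and the summary memo is not fixed by the given facts.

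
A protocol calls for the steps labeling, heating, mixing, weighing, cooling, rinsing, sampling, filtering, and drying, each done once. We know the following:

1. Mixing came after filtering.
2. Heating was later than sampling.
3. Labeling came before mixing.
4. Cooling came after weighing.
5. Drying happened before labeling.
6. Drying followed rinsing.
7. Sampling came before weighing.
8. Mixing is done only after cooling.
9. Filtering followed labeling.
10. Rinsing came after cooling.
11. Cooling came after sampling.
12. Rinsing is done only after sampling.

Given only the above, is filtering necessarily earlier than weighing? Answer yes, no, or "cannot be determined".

no

Tracing the constraints gives weighing → cooling → rinsing → drying → labeling → filtering, so weighing must come before filtering.
That means filtering cannot be before weighing.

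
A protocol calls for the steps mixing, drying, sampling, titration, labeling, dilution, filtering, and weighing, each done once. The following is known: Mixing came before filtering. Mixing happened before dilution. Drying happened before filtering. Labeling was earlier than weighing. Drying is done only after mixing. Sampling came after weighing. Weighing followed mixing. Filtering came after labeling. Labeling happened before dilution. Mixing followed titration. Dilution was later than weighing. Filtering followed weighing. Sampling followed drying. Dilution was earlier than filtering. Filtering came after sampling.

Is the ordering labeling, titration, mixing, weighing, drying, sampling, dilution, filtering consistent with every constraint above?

Check each stated constraint against the proposed order — e.g. labeling is ahead of dilution; labeling is ahead of filtering. Every pair is in the required order; nothing is violated.

yes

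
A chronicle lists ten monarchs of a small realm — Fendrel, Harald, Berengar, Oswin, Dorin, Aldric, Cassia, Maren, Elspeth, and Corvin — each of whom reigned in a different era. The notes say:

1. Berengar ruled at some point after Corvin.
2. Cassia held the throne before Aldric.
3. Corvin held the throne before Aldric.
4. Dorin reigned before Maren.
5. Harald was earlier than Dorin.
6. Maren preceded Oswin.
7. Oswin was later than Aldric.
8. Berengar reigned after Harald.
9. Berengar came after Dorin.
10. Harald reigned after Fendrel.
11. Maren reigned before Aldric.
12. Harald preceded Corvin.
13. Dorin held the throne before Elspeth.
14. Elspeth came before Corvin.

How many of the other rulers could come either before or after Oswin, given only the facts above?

1

Forced before Oswin: Aldric, Cassia, Corvin, Dorin, Elspeth, Fendrel, Harald, and Maren.
That leaves Berengar with no forced order relative to Oswin — 1.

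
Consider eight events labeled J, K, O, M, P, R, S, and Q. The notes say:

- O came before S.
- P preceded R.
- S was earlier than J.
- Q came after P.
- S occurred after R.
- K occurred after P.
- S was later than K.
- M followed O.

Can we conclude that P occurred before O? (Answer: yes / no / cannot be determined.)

No chain of stated constraints runs from P to O, and none runs from O to P either.
So the relative order of P and O is not fixed by the given facts.

cannot be determined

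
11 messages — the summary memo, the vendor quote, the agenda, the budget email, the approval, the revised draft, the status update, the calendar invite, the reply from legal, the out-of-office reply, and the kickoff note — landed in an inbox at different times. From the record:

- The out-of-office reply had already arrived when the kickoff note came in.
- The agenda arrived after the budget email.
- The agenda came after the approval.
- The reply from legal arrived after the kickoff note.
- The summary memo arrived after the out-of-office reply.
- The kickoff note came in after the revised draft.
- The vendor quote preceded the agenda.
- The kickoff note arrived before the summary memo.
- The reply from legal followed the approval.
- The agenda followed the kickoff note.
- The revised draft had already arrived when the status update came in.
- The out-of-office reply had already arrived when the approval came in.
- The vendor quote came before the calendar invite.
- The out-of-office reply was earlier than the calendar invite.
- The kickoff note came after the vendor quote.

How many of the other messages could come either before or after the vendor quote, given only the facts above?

Forced after the vendor quote: the agenda, the calendar invite, the kickoff note, the reply from legal, and the summary memo.
That leaves the approval, the budget email, the out-of-office reply, the revised draft, and the status update with no forced order relative to the vendor quote — 5.

5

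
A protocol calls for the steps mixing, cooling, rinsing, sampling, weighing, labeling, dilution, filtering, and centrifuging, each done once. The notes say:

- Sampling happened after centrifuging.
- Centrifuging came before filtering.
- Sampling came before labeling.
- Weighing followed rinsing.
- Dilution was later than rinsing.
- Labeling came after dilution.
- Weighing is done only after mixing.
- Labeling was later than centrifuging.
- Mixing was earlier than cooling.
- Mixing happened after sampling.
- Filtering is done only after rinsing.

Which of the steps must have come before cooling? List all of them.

Directly stated before cooling: mixing.
Centrifuging reaches cooling via centrifuging → sampling → mixing → cooling.
Sampling reaches cooling via sampling → mixing → cooling.
No chain forces weighing (or any of the others) ahead of cooling.

centrifuging, mixing, sampling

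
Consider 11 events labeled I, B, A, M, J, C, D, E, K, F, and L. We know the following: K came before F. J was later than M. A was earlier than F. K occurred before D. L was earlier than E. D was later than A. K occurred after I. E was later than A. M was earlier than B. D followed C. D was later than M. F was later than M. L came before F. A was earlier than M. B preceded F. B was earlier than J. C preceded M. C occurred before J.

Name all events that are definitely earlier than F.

A, B, C, I, K, L, M

Directly stated before F: A, B, K, L, and M.
C reaches F via C → M → F.
I reaches F via I → K → F.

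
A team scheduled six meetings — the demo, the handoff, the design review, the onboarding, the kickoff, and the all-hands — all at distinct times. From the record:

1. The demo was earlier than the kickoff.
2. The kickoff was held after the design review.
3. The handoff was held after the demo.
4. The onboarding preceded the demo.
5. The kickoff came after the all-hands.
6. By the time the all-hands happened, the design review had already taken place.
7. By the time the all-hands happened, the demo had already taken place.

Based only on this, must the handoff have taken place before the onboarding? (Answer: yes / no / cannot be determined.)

no

Tracing the constraints gives the onboarding → the demo → the handoff, so the onboarding must come before the handoff.
That means the handoff cannot be before the onboarding.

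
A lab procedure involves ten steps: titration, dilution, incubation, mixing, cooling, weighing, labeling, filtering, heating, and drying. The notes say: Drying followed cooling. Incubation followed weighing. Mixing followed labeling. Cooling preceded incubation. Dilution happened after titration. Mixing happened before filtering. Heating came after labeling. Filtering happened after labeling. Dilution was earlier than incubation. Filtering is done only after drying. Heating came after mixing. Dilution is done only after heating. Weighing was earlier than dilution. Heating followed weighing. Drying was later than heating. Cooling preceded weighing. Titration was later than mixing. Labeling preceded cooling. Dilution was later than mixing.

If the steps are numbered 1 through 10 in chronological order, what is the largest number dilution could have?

Dilution must come before incubation — 1 step forced after it.
Everything else can be placed before dilution in some valid order, so dilution can sit as late as position 10 − 1 = 9.

9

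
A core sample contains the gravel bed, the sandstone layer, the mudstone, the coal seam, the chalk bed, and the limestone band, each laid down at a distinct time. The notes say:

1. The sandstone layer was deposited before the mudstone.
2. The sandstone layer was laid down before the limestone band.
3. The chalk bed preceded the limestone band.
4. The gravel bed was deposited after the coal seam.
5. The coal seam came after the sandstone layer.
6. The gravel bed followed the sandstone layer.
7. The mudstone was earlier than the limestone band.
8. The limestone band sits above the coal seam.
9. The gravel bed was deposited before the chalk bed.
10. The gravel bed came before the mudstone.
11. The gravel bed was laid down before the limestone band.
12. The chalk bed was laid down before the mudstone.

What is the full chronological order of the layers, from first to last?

The constraints fix every adjacent pair, so only one ordering works:
the sandstone layer → the coal seam → the gravel bed → the chalk bed → the mudstone → the limestone band.

the sandstone layer, the coal seam, the gravel bed, the chalk bed, the mudstone, the limestone band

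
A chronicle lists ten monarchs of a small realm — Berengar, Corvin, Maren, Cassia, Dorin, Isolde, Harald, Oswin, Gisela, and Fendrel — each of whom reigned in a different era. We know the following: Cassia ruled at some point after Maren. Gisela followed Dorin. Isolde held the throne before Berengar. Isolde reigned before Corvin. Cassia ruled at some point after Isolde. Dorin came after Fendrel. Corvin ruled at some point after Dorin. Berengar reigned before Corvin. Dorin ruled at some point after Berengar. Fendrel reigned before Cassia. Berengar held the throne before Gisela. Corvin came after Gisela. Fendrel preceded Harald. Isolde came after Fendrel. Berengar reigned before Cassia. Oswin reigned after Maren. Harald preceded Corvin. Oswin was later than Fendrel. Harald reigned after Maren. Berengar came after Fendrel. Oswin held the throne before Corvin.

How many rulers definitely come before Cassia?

Directly stated before Cassia: Berengar, Fendrel, Isolde, and Maren.
That's Berengar, Fendrel, Isolde, and Maren — 4 in all.

4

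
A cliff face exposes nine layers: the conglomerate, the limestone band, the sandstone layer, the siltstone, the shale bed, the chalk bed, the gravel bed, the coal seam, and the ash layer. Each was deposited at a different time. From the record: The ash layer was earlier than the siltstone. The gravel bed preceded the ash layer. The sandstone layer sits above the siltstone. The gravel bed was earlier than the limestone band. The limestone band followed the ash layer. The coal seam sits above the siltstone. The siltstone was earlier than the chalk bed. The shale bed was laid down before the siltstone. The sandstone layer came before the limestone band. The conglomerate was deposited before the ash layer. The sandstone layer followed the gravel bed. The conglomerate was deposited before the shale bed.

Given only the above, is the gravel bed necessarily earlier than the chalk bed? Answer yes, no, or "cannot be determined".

Chain the constraints: the gravel bed → the ash layer → the siltstone → the chalk bed. Each link is directly stated, so the gravel bed comes before the chalk bed.

yes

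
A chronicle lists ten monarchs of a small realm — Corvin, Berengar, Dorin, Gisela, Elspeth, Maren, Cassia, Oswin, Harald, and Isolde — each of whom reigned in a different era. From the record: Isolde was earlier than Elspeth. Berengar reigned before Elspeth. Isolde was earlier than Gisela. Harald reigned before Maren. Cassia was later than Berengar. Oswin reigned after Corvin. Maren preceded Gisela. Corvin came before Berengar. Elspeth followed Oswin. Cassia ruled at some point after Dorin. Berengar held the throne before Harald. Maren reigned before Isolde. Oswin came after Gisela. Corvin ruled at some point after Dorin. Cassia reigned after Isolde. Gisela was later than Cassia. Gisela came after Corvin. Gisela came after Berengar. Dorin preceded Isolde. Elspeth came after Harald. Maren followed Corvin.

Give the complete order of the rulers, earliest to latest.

Dorin, Corvin, Berengar, Harald, Maren, Isolde, Cassia, Gisela, Oswin, Elspeth

The constraints fix every adjacent pair, so only one ordering works:
Dorin → Corvin → Berengar → Harald → Maren → Isolde → Cassia → Gisela → Oswin → Elspeth.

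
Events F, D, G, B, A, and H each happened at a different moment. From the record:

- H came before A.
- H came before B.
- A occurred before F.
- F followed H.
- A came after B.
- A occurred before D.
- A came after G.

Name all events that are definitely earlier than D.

Directly stated before D: A.
B reaches D via B → A → D.
G reaches D via G → A → D.
H reaches D via H → A → D.

A, B, G, H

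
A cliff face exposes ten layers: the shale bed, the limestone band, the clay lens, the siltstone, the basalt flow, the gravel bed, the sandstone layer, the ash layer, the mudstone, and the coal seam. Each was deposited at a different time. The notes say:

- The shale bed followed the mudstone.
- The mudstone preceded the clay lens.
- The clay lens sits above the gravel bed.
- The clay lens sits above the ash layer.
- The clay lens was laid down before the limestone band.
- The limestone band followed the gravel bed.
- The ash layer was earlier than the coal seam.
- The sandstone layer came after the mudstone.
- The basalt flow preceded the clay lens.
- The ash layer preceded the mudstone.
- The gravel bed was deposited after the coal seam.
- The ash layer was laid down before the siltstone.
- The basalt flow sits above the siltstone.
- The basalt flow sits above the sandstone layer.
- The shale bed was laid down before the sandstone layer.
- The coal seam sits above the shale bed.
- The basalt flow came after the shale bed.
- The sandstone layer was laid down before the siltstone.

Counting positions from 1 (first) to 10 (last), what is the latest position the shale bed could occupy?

3

The shale bed must come before the basalt flow, the clay lens, the coal seam, the gravel bed, the limestone band, the sandstone layer, and the siltstone — 7 layers forced after it.
Everything else can be placed before the shale bed in some valid order, so the shale bed can sit as late as position 10 − 7 = 3.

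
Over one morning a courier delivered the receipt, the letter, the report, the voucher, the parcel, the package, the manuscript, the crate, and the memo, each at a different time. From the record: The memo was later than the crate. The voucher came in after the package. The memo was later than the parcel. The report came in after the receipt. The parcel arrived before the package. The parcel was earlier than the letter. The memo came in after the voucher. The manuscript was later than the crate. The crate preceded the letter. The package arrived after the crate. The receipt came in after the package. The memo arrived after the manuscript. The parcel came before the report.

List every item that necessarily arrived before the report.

Directly stated before the report: the parcel and the receipt.
The crate reaches the report via the crate → the package → the receipt → the report.
The package reaches the report via the package → the receipt → the report.
No chain forces the voucher (or any of the others) ahead of the report.

the crate, the package, the parcel, the receipt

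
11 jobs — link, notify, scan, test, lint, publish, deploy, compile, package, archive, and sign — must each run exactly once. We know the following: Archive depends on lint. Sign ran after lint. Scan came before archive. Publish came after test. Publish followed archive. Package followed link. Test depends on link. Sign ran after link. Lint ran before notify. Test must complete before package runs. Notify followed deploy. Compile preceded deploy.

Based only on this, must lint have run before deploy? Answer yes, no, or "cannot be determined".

No chain of stated constraints runs from lint to deploy, and none runs from deploy to lint either.
So the relative order of lint and deploy is not fixed by the given facts.

cannot be determined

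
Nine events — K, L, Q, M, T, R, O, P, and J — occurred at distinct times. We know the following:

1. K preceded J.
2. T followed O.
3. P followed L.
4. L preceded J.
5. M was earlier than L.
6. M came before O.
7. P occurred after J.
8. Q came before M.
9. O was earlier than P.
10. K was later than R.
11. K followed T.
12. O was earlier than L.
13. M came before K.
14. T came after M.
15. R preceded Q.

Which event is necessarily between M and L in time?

O

Tracing the constraints gives M → O → L, so O sits after M and before L.
No other event is forced both after M and before L.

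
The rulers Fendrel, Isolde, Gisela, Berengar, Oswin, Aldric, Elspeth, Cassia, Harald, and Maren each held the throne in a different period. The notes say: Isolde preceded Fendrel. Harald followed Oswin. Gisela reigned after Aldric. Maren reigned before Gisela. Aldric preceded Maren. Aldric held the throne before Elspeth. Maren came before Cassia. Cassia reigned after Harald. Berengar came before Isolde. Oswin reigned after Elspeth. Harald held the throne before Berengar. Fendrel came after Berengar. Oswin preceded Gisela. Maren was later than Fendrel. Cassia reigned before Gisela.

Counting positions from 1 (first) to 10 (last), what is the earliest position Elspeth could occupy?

2

Aldric must come before Elspeth — 1 forced predecessor.
Nothing else is forced ahead of Elspeth, so their earliest slot is position 1 + 1 = 2.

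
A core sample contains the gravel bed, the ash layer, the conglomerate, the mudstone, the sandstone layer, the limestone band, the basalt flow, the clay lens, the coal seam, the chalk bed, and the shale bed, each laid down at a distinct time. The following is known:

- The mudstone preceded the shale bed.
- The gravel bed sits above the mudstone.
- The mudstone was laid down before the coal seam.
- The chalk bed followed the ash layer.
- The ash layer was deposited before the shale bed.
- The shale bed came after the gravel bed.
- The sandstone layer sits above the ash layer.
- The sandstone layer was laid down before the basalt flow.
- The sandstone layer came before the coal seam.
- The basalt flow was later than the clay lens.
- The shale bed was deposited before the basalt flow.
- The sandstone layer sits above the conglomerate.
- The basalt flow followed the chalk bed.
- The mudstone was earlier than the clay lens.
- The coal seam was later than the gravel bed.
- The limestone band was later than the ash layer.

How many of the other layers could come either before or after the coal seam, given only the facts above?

Forced before the coal seam: the ash layer, the conglomerate, the gravel bed, the mudstone, and the sandstone layer.
That leaves the basalt flow, the chalk bed, the clay lens, the limestone band, and the shale bed with no forced order relative to the coal seam — 5.

5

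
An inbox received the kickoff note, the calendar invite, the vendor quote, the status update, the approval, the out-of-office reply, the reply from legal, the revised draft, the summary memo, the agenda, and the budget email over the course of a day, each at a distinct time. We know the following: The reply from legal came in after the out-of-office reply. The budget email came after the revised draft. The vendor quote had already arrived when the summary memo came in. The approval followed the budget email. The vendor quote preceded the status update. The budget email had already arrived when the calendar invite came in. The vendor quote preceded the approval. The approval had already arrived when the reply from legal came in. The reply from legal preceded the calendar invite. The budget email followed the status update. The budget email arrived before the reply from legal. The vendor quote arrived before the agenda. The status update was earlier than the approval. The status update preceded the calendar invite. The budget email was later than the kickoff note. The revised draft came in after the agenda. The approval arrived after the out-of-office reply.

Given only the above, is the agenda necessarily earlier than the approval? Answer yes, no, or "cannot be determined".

yes

Chain the constraints: the agenda → the revised draft → the budget email → the approval. Each link is directly stated, so the agenda comes before the approval.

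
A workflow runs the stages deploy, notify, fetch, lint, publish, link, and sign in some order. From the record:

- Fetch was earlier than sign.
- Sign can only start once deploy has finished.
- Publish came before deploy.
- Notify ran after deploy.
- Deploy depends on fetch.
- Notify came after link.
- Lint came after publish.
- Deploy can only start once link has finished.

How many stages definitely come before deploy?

Directly stated before deploy: fetch, link, and publish.
That's fetch, link, and publish — 3 in all.

3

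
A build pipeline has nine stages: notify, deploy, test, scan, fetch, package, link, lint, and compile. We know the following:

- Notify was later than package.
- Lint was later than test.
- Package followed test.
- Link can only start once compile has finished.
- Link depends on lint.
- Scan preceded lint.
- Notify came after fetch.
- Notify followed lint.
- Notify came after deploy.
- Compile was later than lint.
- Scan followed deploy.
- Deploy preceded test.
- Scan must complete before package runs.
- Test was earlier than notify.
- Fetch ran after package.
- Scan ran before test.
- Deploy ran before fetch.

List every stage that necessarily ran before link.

Directly stated before link: compile and lint.
Deploy reaches link via deploy → test → lint → link.
Scan reaches link via scan → lint → link.
Test reaches link via test → lint → link.

compile, deploy, lint, scan, test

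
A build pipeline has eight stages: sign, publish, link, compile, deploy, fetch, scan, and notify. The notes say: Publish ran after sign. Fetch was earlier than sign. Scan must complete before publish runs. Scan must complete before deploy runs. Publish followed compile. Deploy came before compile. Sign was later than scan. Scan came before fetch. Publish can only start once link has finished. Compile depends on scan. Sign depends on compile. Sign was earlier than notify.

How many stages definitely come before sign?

Directly stated before sign: compile, fetch, and scan.
Deploy reaches sign via deploy → compile → sign.
No chain forces link (or any of the others) ahead of sign.
That's compile, deploy, fetch, and scan — 4 in all.

4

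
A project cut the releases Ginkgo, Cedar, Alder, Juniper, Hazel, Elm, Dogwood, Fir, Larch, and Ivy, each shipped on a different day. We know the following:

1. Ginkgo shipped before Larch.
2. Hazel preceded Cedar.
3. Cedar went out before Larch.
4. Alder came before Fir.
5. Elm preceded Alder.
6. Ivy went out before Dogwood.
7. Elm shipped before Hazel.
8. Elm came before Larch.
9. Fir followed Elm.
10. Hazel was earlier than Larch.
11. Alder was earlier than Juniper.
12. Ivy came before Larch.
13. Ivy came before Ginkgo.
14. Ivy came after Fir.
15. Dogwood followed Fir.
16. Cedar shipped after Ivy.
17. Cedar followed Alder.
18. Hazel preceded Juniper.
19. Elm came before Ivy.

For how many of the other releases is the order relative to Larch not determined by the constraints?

Forced before Larch: Alder, Cedar, Elm, Fir, Ginkgo, Hazel, and Ivy.
That leaves Dogwood and Juniper with no forced order relative to Larch — 2.

2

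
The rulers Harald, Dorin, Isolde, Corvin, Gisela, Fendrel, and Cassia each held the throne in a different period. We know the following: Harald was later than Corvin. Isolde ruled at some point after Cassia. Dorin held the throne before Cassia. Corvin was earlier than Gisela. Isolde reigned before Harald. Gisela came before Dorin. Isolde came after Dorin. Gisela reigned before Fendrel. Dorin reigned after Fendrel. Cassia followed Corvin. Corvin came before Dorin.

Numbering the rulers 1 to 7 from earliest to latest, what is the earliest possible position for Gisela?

2

Corvin must come before Gisela — 1 forced predecessor.
Nothing else is forced ahead of Gisela, so their earliest slot is position 1 + 1 = 2.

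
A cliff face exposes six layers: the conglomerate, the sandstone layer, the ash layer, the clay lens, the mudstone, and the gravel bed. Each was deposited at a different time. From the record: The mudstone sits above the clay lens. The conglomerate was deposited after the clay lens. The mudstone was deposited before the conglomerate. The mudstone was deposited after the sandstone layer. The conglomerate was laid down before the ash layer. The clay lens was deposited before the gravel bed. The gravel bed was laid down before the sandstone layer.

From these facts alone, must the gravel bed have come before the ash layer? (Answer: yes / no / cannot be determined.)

Chain the constraints: the gravel bed → the sandstone layer → the mudstone → the conglomerate → the ash layer. Each link is directly stated, so the gravel bed comes before the ash layer.

yes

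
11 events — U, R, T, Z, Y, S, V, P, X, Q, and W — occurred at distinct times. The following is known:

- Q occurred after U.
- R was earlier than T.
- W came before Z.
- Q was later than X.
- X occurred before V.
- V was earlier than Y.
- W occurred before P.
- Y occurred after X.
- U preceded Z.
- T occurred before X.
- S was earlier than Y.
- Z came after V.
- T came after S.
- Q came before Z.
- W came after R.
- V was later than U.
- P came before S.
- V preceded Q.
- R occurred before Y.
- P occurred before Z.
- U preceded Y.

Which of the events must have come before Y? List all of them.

P, R, S, T, U, V, W, X

Directly stated before Y: R, S, U, V, and X.
P reaches Y via P → S → Y.
T reaches Y via T → X → Y.
W reaches Y via W → P → S → Y.
No chain forces Q (or any of the others) ahead of Y.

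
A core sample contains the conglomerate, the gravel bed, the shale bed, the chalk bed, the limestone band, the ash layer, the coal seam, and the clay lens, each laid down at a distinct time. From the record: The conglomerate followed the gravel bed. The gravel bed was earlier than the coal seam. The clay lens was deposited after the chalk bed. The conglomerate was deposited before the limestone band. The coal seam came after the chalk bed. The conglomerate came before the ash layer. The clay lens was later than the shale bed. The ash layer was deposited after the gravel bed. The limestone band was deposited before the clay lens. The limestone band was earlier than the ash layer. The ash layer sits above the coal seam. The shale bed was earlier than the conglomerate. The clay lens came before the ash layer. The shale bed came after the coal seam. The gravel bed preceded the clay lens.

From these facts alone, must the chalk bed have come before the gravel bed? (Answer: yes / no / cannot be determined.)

No chain of stated constraints runs from the chalk bed to the gravel bed, and none runs from the gravel bed to the chalk bed either.
So the relative order of the chalk bed and the gravel bed is not fixed by the given facts.

cannot be determined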